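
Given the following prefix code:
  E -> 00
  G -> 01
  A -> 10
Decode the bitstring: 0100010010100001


Decoding step by step:
Bits 01 -> G
Bits 00 -> E
Bits 01 -> G
Bits 00 -> E
Bits 10 -> A
Bits 10 -> A
Bits 00 -> E
Bits 01 -> G


Decoded message: GEGEAAEG


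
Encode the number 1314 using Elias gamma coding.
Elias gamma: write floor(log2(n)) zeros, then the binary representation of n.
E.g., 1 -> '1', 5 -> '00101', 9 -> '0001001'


num_bits = floor(log2(1314)) + 1 = 11
leading_zeros = num_bits - 1 = 10
binary(1314) = 10100100010

Elias gamma(1314) = '0000000000' + '10100100010' = 000000000010100100010 (21 bits)


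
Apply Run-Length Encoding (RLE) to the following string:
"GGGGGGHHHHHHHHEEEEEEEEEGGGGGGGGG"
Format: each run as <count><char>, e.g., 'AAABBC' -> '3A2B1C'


Scanning runs left to right:
  i=0: run of 'G' x 6 -> '6G'
  i=6: run of 'H' x 8 -> '8H'
  i=14: run of 'E' x 9 -> '9E'
  i=23: run of 'G' x 9 -> '9G'

RLE = 6G8H9E9G


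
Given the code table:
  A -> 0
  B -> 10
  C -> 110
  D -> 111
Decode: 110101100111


Decoding:
110 -> C
10 -> B
110 -> C
0 -> A
111 -> D


Result: CBCAD


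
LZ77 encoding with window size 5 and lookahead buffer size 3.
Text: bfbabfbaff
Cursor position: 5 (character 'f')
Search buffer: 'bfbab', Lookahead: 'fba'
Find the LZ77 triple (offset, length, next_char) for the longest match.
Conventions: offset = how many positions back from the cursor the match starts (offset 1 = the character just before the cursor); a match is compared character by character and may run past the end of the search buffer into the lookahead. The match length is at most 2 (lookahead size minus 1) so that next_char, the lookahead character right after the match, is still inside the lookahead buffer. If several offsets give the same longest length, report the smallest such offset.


Try each offset into the search buffer:
  offset=1 (pos 4, char 'b'): match length 0
  offset=2 (pos 3, char 'a'): match length 0
  offset=3 (pos 2, char 'b'): match length 0
  offset=4 (pos 1, char 'f'): match length 2
  offset=5 (pos 0, char 'b'): match length 0
Longest match has length 2 at offset 4.
next_char = character at position 5 + 2 = 7 -> 'a'

Best match: offset=4, length=2 (matching 'fb' starting at position 1)
LZ77 triple: (4, 2, 'a')


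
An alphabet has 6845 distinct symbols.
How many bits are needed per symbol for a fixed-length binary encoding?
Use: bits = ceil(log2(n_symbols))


log2(6845) = 12.7408
Bracket: 2^12 = 4096 < 6845 <= 2^13 = 8192
So ceil(log2(6845)) = 13

bits = ceil(log2(6845)) = ceil(12.7408) = 13 bits


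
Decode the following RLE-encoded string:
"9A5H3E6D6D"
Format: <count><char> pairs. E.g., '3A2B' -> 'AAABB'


Expanding each <count><char> pair:
  9A -> 'AAAAAAAAA'
  5H -> 'HHHHH'
  3E -> 'EEE'
  6D -> 'DDDDDD'
  6D -> 'DDDDDD'

Decoded = AAAAAAAAAHHHHHEEEDDDDDDDDDDDD


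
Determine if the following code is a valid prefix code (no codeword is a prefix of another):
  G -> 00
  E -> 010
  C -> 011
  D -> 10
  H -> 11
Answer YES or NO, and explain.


Checking each pair (does one codeword prefix another?):
  G='00' vs E='010': no prefix
  G='00' vs C='011': no prefix
  G='00' vs D='10': no prefix
  G='00' vs H='11': no prefix
  E='010' vs G='00': no prefix
  E='010' vs C='011': no prefix
  E='010' vs D='10': no prefix
  E='010' vs H='11': no prefix
  C='011' vs G='00': no prefix
  C='011' vs E='010': no prefix
  C='011' vs D='10': no prefix
  C='011' vs H='11': no prefix
  D='10' vs G='00': no prefix
  D='10' vs E='010': no prefix
  D='10' vs C='011': no prefix
  D='10' vs H='11': no prefix
  H='11' vs G='00': no prefix
  H='11' vs E='010': no prefix
  H='11' vs C='011': no prefix
  H='11' vs D='10': no prefix
No violation found over all pairs.

YES -- this is a valid prefix code. No codeword is a prefix of any other codeword.


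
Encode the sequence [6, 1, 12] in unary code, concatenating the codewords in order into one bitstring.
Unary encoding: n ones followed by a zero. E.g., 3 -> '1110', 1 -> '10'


Encode each number as n ones followed by a terminating 0:
  6 -> 1111110 (7 bits)
  1 -> 10 (2 bits)
  12 -> 1111111111110 (13 bits)
Total length = 7 + 2 + 13 = 22 bits.

Unary([6, 1, 12]) = 1111110101111111111110 (22 bits)


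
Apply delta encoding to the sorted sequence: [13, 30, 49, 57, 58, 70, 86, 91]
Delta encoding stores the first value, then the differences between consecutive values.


First value: 13
Deltas:
  30 - 13 = 17
  49 - 30 = 19
  57 - 49 = 8
  58 - 57 = 1
  70 - 58 = 12
  86 - 70 = 16
  91 - 86 = 5


Delta encoded: [13, 17, 19, 8, 1, 12, 16, 5]


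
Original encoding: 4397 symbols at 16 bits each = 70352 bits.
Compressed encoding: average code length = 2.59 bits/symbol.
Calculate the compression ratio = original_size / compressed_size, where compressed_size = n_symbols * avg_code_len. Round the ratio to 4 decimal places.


original_size = n_symbols * orig_bits = 4397 * 16 = 70352 bits
compressed_size = n_symbols * avg_code_len = 4397 * 2.59 = 11388.23 bits
ratio = original_size / compressed_size = 70352 / 11388.23 = 6.1776

Compression ratio = 6.1776


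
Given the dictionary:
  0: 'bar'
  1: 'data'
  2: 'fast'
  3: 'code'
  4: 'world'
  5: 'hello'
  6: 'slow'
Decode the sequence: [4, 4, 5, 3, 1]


Look up each index in the dictionary:
  4 -> 'world'
  4 -> 'world'
  5 -> 'hello'
  3 -> 'code'
  1 -> 'data'

Decoded: "world world hello code data"


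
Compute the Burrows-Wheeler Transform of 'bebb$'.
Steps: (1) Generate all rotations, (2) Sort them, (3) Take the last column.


Rotations (sorted):
  0: $bebb -> last char: b
  1: b$beb -> last char: b
  2: bb$be -> last char: e
  3: bebb$ -> last char: $
  4: ebb$b -> last char: b


BWT = bbe$b


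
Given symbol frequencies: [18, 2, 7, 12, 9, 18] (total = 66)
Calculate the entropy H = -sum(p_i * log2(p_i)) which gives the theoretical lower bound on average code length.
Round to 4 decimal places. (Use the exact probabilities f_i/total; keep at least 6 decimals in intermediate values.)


Per-symbol terms -p_i * log2(p_i) with p_i = f_i/66:
  p = 18/66 = 0.272727: log2(p) = -1.874469, -p*log2(p) = 0.511219
  p = 2/66 = 0.030303: log2(p) = -5.044394, -p*log2(p) = 0.152860
  p = 7/66 = 0.106061: log2(p) = -3.237039, -p*log2(p) = 0.343322
  p = 12/66 = 0.181818: log2(p) = -2.459432, -p*log2(p) = 0.447169
  p = 9/66 = 0.136364: log2(p) = -2.874469, -p*log2(p) = 0.391973
  p = 18/66 = 0.272727: log2(p) = -1.874469, -p*log2(p) = 0.511219
H = 0.511219 + 0.152860 + 0.343322 + 0.447169 + 0.391973 + 0.511219 = 2.357762

H = 2.3578 bits/symbol


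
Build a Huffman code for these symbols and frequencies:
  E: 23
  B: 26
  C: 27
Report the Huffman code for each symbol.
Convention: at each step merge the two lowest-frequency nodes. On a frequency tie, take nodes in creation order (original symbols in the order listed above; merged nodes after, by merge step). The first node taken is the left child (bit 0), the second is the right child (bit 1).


Huffman tree construction:
Step 1: Merge E(23) + B(26) = 49
Step 2: Merge C(27) + (E+B)(49) = 76
Read each symbol's code off the tree from the root (left child = 0, right child = 1).

Codes:
  E: 10 (length 2)
  B: 11 (length 2)
  C: 0 (length 1)
Average code length: 125/76 = 1.6447 bits/symbol


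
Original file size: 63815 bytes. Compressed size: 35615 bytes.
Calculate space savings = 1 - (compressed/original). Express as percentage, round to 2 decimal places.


ratio = compressed/original = 35615/63815 = 0.558098
savings = 1 - ratio = 1 - 0.558098 = 0.441902
as a percentage: 0.441902 * 100 = 44.19%

Space savings = 1 - 35615/63815 = 44.19%


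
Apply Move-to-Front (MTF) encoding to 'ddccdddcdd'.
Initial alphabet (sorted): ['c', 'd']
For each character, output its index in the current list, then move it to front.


MTF encoding:
'd': index 1 in ['c', 'd'] -> ['d', 'c']
'd': index 0 in ['d', 'c'] -> ['d', 'c']
'c': index 1 in ['d', 'c'] -> ['c', 'd']
'c': index 0 in ['c', 'd'] -> ['c', 'd']
'd': index 1 in ['c', 'd'] -> ['d', 'c']
'd': index 0 in ['d', 'c'] -> ['d', 'c']
'd': index 0 in ['d', 'c'] -> ['d', 'c']
'c': index 1 in ['d', 'c'] -> ['c', 'd']
'd': index 1 in ['c', 'd'] -> ['d', 'c']
'd': index 0 in ['d', 'c'] -> ['d', 'c']


Output: [1, 0, 1, 0, 1, 0, 0, 1, 1, 0]


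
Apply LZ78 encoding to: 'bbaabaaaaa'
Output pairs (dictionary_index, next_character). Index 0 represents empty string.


LZ78 encoding steps:
Dictionary: {0: ''}
Step 1: w='' (idx 0), next='b' -> output (0, 'b'), add 'b' as idx 1
Step 2: w='b' (idx 1), next='a' -> output (1, 'a'), add 'ba' as idx 2
Step 3: w='' (idx 0), next='a' -> output (0, 'a'), add 'a' as idx 3
Step 4: w='ba' (idx 2), next='a' -> output (2, 'a'), add 'baa' as idx 4
Step 5: w='a' (idx 3), next='a' -> output (3, 'a'), add 'aa' as idx 5
Step 6: w='a' (idx 3), end of input -> output (3, '')


Encoded: [(0, 'b'), (1, 'a'), (0, 'a'), (2, 'a'), (3, 'a'), (3, '')]


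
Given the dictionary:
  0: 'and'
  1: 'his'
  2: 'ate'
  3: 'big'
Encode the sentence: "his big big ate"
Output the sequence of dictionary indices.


Look up each word in the dictionary:
  'his' -> 1
  'big' -> 3
  'big' -> 3
  'ate' -> 2

Encoded: [1, 3, 3, 2]


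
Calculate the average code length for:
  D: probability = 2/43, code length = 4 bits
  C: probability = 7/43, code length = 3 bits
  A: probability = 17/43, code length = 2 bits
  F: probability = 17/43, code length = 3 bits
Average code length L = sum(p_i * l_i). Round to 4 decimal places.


Weighted contributions p_i * l_i:
  D: (2/43) * 4 = 8/43
  C: (7/43) * 3 = 21/43
  A: (17/43) * 2 = 34/43
  F: (17/43) * 3 = 51/43
Sum = (8 + 21 + 34 + 51)/43 = 114/43

L = 114/43 = 2.6512 bits/symbol


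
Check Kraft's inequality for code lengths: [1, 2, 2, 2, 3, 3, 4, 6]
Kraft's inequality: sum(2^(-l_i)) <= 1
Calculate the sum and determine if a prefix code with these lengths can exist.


Sum = 2^(-1) + 2^(-2) + 2^(-2) + 2^(-2) + 2^(-3) + 2^(-3) + 2^(-4) + 2^(-6)
    = 0.5 + 0.25 + 0.25 + 0.25 + 0.125 + 0.125 + 0.0625 + 0.015625
    = 101/64 = 1.578125
Since 1.578125 > 1, Kraft's inequality is NOT satisfied.
A prefix code with these lengths CANNOT exist.

Kraft sum = 1.578125. Not satisfied.


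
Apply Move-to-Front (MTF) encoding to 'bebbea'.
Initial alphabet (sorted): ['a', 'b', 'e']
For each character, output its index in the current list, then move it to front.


MTF encoding:
'b': index 1 in ['a', 'b', 'e'] -> ['b', 'a', 'e']
'e': index 2 in ['b', 'a', 'e'] -> ['e', 'b', 'a']
'b': index 1 in ['e', 'b', 'a'] -> ['b', 'e', 'a']
'b': index 0 in ['b', 'e', 'a'] -> ['b', 'e', 'a']
'e': index 1 in ['b', 'e', 'a'] -> ['e', 'b', 'a']
'a': index 2 in ['e', 'b', 'a'] -> ['a', 'e', 'b']


Output: [1, 2, 1, 0, 1, 2]


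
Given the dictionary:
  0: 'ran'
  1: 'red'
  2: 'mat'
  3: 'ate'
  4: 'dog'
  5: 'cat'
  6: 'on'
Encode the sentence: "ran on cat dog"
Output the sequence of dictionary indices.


Look up each word in the dictionary:
  'ran' -> 0
  'on' -> 6
  'cat' -> 5
  'dog' -> 4

Encoded: [0, 6, 5, 4]


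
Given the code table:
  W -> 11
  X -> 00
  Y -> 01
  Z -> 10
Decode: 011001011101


Decoding:
01 -> Y
10 -> Z
01 -> Y
01 -> Y
11 -> W
01 -> Y


Result: YZYYWY


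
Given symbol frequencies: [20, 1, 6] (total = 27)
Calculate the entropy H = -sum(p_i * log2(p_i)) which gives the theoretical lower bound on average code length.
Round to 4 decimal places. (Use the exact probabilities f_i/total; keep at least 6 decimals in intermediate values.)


Per-symbol terms -p_i * log2(p_i) with p_i = f_i/27:
  p = 20/27 = 0.740741: log2(p) = -0.432959, -p*log2(p) = 0.320711
  p = 1/27 = 0.037037: log2(p) = -4.754888, -p*log2(p) = 0.176107
  p = 6/27 = 0.222222: log2(p) = -2.169925, -p*log2(p) = 0.482206
H = 0.320711 + 0.176107 + 0.482206 = 0.979024

H = 0.979 bits/symbol


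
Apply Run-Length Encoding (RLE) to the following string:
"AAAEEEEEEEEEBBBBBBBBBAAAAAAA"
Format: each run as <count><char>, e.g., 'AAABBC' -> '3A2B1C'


Scanning runs left to right:
  i=0: run of 'A' x 3 -> '3A'
  i=3: run of 'E' x 9 -> '9E'
  i=12: run of 'B' x 9 -> '9B'
  i=21: run of 'A' x 7 -> '7A'

RLE = 3A9E9B7A


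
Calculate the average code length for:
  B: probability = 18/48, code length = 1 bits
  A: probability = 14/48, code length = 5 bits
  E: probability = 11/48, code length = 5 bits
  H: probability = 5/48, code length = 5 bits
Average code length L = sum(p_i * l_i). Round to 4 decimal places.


Weighted contributions p_i * l_i:
  B: (18/48) * 1 = 18/48
  A: (14/48) * 5 = 70/48
  E: (11/48) * 5 = 55/48
  H: (5/48) * 5 = 25/48
Sum = (18 + 70 + 55 + 25)/48 = 168/48

L = 168/48 = 3.5000 bits/symbol


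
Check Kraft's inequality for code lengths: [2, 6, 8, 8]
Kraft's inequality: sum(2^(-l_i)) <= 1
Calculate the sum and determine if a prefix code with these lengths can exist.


Sum = 2^(-2) + 2^(-6) + 2^(-8) + 2^(-8)
    = 0.25 + 0.015625 + 0.00390625 + 0.00390625
    = 70/256 = 0.2734375
Since 0.2734375 <= 1, Kraft's inequality IS satisfied.
A prefix code with these lengths CAN exist.

Kraft sum = 0.2734375. Satisfied.


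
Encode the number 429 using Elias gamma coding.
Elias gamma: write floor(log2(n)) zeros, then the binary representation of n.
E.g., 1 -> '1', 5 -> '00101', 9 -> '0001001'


num_bits = floor(log2(429)) + 1 = 9
leading_zeros = num_bits - 1 = 8
binary(429) = 110101101

Elias gamma(429) = '00000000' + '110101101' = 00000000110101101 (17 bits)


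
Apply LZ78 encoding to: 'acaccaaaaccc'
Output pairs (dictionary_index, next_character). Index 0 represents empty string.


LZ78 encoding steps:
Dictionary: {0: ''}
Step 1: w='' (idx 0), next='a' -> output (0, 'a'), add 'a' as idx 1
Step 2: w='' (idx 0), next='c' -> output (0, 'c'), add 'c' as idx 2
Step 3: w='a' (idx 1), next='c' -> output (1, 'c'), add 'ac' as idx 3
Step 4: w='c' (idx 2), next='a' -> output (2, 'a'), add 'ca' as idx 4
Step 5: w='a' (idx 1), next='a' -> output (1, 'a'), add 'aa' as idx 5
Step 6: w='ac' (idx 3), next='c' -> output (3, 'c'), add 'acc' as idx 6
Step 7: w='c' (idx 2), end of input -> output (2, '')


Encoded: [(0, 'a'), (0, 'c'), (1, 'c'), (2, 'a'), (1, 'a'), (3, 'c'), (2, '')]


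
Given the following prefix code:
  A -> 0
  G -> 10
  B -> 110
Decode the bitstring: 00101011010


Decoding step by step:
Bits 0 -> A
Bits 0 -> A
Bits 10 -> G
Bits 10 -> G
Bits 110 -> B
Bits 10 -> G


Decoded message: AAGGBG


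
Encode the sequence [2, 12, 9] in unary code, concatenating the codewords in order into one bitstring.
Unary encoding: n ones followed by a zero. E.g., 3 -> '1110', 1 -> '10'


Encode each number as n ones followed by a terminating 0:
  2 -> 110 (3 bits)
  12 -> 1111111111110 (13 bits)
  9 -> 1111111110 (10 bits)
Total length = 3 + 13 + 10 = 26 bits.

Unary([2, 12, 9]) = 11011111111111101111111110 (26 bits)


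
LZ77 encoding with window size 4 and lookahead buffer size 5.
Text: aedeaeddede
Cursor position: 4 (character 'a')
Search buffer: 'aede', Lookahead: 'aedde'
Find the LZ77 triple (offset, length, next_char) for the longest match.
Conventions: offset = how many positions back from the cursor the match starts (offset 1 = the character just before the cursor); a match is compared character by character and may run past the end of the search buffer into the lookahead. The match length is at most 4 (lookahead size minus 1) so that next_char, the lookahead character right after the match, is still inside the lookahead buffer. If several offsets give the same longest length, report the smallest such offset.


Try each offset into the search buffer:
  offset=1 (pos 3, char 'e'): match length 0
  offset=2 (pos 2, char 'd'): match length 0
  offset=3 (pos 1, char 'e'): match length 0
  offset=4 (pos 0, char 'a'): match length 3
Longest match has length 3 at offset 4.
next_char = character at position 4 + 3 = 7 -> 'd'

Best match: offset=4, length=3 (matching 'aed' starting at position 0)
LZ77 triple: (4, 3, 'd')


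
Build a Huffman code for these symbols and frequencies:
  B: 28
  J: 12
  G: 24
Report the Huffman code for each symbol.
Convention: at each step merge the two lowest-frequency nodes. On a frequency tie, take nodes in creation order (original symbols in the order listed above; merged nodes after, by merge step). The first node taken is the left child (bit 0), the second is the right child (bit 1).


Huffman tree construction:
Step 1: Merge J(12) + G(24) = 36
Step 2: Merge B(28) + (J+G)(36) = 64
Read each symbol's code off the tree from the root (left child = 0, right child = 1).

Codes:
  B: 0 (length 1)
  J: 10 (length 2)
  G: 11 (length 2)
Average code length: 100/64 = 1.5625 bits/symbol


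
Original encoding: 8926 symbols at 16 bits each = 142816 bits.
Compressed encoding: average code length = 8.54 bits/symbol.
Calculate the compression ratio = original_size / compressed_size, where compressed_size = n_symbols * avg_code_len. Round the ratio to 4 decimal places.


original_size = n_symbols * orig_bits = 8926 * 16 = 142816 bits
compressed_size = n_symbols * avg_code_len = 8926 * 8.54 = 76228.04 bits
ratio = original_size / compressed_size = 142816 / 76228.04 = 1.8735

Compression ratio = 1.8735


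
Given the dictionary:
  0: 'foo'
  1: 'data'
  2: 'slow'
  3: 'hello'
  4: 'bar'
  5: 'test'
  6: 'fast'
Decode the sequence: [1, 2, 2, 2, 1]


Look up each index in the dictionary:
  1 -> 'data'
  2 -> 'slow'
  2 -> 'slow'
  2 -> 'slow'
  1 -> 'data'

Decoded: "data slow slow slow data"


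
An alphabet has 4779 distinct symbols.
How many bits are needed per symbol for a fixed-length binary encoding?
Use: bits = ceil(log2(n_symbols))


log2(4779) = 12.2225
Bracket: 2^12 = 4096 < 4779 <= 2^13 = 8192
So ceil(log2(4779)) = 13

bits = ceil(log2(4779)) = ceil(12.2225) = 13 bits


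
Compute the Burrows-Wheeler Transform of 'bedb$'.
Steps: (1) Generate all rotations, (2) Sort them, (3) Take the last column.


Rotations (sorted):
  0: $bedb -> last char: b
  1: b$bed -> last char: d
  2: bedb$ -> last char: $
  3: db$be -> last char: e
  4: edb$b -> last char: b


BWT = bd$eb


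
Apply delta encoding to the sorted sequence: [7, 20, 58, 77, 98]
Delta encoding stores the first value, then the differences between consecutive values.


First value: 7
Deltas:
  20 - 7 = 13
  58 - 20 = 38
  77 - 58 = 19
  98 - 77 = 21


Delta encoded: [7, 13, 38, 19, 21]


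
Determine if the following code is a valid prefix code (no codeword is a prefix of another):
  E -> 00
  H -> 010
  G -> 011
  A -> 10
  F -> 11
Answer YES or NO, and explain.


Checking each pair (does one codeword prefix another?):
  E='00' vs H='010': no prefix
  E='00' vs G='011': no prefix
  E='00' vs A='10': no prefix
  E='00' vs F='11': no prefix
  H='010' vs E='00': no prefix
  H='010' vs G='011': no prefix
  H='010' vs A='10': no prefix
  H='010' vs F='11': no prefix
  G='011' vs E='00': no prefix
  G='011' vs H='010': no prefix
  G='011' vs A='10': no prefix
  G='011' vs F='11': no prefix
  A='10' vs E='00': no prefix
  A='10' vs H='010': no prefix
  A='10' vs G='011': no prefix
  A='10' vs F='11': no prefix
  F='11' vs E='00': no prefix
  F='11' vs H='010': no prefix
  F='11' vs G='011': no prefix
  F='11' vs A='10': no prefix
No violation found over all pairs.

YES -- this is a valid prefix code. No codeword is a prefix of any other codeword.


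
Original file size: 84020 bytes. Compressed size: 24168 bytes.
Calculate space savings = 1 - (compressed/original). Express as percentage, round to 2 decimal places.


ratio = compressed/original = 24168/84020 = 0.287646
savings = 1 - ratio = 1 - 0.287646 = 0.712354
as a percentage: 0.712354 * 100 = 71.24%

Space savings = 1 - 24168/84020 = 71.24%


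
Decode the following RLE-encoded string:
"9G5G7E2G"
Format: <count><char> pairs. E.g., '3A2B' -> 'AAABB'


Expanding each <count><char> pair:
  9G -> 'GGGGGGGGG'
  5G -> 'GGGGG'
  7E -> 'EEEEEEE'
  2G -> 'GG'

Decoded = GGGGGGGGGGGGGGEEEEEEEGG


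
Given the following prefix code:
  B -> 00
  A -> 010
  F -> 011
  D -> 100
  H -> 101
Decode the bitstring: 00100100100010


Decoding step by step:
Bits 00 -> B
Bits 100 -> D
Bits 100 -> D
Bits 100 -> D
Bits 010 -> A


Decoded message: BDDDA


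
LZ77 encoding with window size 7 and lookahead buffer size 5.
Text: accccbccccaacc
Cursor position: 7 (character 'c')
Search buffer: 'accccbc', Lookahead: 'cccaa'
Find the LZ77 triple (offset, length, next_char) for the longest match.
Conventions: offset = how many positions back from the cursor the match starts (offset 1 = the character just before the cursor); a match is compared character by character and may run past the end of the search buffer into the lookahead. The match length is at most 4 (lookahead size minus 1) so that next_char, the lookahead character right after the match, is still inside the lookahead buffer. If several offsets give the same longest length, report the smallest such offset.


Try each offset into the search buffer:
  offset=1 (pos 6, char 'c'): match length 3
  offset=2 (pos 5, char 'b'): match length 0
  offset=3 (pos 4, char 'c'): match length 1
  offset=4 (pos 3, char 'c'): match length 2
  offset=5 (pos 2, char 'c'): match length 3
  offset=6 (pos 1, char 'c'): match length 3
  offset=7 (pos 0, char 'a'): match length 0
Longest match has length 3, found at offsets 1, 5, 6; take the smallest, offset 1.
next_char = character at position 7 + 3 = 10 -> 'a'

Best match: offset=1, length=3 (matching 'ccc' starting at position 6)
LZ77 triple: (1, 3, 'a')


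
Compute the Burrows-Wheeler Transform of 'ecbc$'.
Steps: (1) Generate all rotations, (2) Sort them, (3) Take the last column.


Rotations (sorted):
  0: $ecbc -> last char: c
  1: bc$ec -> last char: c
  2: c$ecb -> last char: b
  3: cbc$e -> last char: e
  4: ecbc$ -> last char: $


BWT = ccbe$


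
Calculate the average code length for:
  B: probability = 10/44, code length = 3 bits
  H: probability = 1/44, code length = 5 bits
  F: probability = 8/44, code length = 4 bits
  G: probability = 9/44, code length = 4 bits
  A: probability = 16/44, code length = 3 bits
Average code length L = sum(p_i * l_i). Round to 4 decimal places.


Weighted contributions p_i * l_i:
  B: (10/44) * 3 = 30/44
  H: (1/44) * 5 = 5/44
  F: (8/44) * 4 = 32/44
  G: (9/44) * 4 = 36/44
  A: (16/44) * 3 = 48/44
Sum = (30 + 5 + 32 + 36 + 48)/44 = 151/44

L = 151/44 = 3.4318 bits/symbol


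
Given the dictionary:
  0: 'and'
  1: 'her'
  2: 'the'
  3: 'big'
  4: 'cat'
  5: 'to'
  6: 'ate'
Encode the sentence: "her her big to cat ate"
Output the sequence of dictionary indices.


Look up each word in the dictionary:
  'her' -> 1
  'her' -> 1
  'big' -> 3
  'to' -> 5
  'cat' -> 4
  'ate' -> 6

Encoded: [1, 1, 3, 5, 4, 6]


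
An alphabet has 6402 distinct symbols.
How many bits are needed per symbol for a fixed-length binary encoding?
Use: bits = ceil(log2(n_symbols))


log2(6402) = 12.6443
Bracket: 2^12 = 4096 < 6402 <= 2^13 = 8192
So ceil(log2(6402)) = 13

bits = ceil(log2(6402)) = ceil(12.6443) = 13 bits


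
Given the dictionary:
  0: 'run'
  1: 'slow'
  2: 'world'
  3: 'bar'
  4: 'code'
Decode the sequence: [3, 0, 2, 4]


Look up each index in the dictionary:
  3 -> 'bar'
  0 -> 'run'
  2 -> 'world'
  4 -> 'code'

Decoded: "bar run world code"


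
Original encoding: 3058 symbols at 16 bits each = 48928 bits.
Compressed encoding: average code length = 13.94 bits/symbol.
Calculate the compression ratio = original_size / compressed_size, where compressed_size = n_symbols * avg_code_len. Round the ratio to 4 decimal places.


original_size = n_symbols * orig_bits = 3058 * 16 = 48928 bits
compressed_size = n_symbols * avg_code_len = 3058 * 13.94 = 42628.52 bits
ratio = original_size / compressed_size = 48928 / 42628.52 = 1.1478

Compression ratio = 1.1478


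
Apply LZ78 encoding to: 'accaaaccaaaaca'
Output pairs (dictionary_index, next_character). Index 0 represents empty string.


LZ78 encoding steps:
Dictionary: {0: ''}
Step 1: w='' (idx 0), next='a' -> output (0, 'a'), add 'a' as idx 1
Step 2: w='' (idx 0), next='c' -> output (0, 'c'), add 'c' as idx 2
Step 3: w='c' (idx 2), next='a' -> output (2, 'a'), add 'ca' as idx 3
Step 4: w='a' (idx 1), next='a' -> output (1, 'a'), add 'aa' as idx 4
Step 5: w='c' (idx 2), next='c' -> output (2, 'c'), add 'cc' as idx 5
Step 6: w='aa' (idx 4), next='a' -> output (4, 'a'), add 'aaa' as idx 6
Step 7: w='a' (idx 1), next='c' -> output (1, 'c'), add 'ac' as idx 7
Step 8: w='a' (idx 1), end of input -> output (1, '')


Encoded: [(0, 'a'), (0, 'c'), (2, 'a'), (1, 'a'), (2, 'c'), (4, 'a'), (1, 'c'), (1, '')]


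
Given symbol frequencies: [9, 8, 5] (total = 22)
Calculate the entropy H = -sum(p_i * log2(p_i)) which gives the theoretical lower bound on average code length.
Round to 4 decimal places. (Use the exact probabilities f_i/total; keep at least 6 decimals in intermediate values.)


Per-symbol terms -p_i * log2(p_i) with p_i = f_i/22:
  p = 9/22 = 0.409091: log2(p) = -1.289507, -p*log2(p) = 0.527525
  p = 8/22 = 0.363636: log2(p) = -1.459432, -p*log2(p) = 0.530702
  p = 5/22 = 0.227273: log2(p) = -2.137504, -p*log2(p) = 0.485796
H = 0.527525 + 0.530702 + 0.485796 = 1.544023

H = 1.544 bits/symbol


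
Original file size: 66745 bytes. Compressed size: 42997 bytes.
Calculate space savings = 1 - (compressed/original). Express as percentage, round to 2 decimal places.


ratio = compressed/original = 42997/66745 = 0.644198
savings = 1 - ratio = 1 - 0.644198 = 0.355802
as a percentage: 0.355802 * 100 = 35.58%

Space savings = 1 - 42997/66745 = 35.58%


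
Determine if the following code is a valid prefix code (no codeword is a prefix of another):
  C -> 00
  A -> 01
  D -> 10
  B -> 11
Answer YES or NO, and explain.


Checking each pair (does one codeword prefix another?):
  C='00' vs A='01': no prefix
  C='00' vs D='10': no prefix
  C='00' vs B='11': no prefix
  A='01' vs C='00': no prefix
  A='01' vs D='10': no prefix
  A='01' vs B='11': no prefix
  D='10' vs C='00': no prefix
  D='10' vs A='01': no prefix
  D='10' vs B='11': no prefix
  B='11' vs C='00': no prefix
  B='11' vs A='01': no prefix
  B='11' vs D='10': no prefix
No violation found over all pairs.

YES -- this is a valid prefix code. No codeword is a prefix of any other codeword.


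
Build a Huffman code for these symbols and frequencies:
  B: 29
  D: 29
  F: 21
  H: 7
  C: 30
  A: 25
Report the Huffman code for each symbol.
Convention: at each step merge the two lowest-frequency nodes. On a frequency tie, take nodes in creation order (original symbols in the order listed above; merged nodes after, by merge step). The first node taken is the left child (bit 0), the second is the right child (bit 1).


Huffman tree construction:
Step 1: Merge H(7) + F(21) = 28
Step 2: Merge A(25) + (H+F)(28) = 53
Step 3: Merge B(29) + D(29) = 58
Step 4: Merge C(30) + (A+(H+F))(53) = 83
Step 5: Merge (B+D)(58) + (C+(A+(H+F)))(83) = 141
Read each symbol's code off the tree from the root (left child = 0, right child = 1).

Codes:
  B: 00 (length 2)
  D: 01 (length 2)
  F: 1111 (length 4)
  H: 1110 (length 4)
  C: 10 (length 2)
  A: 110 (length 3)
Average code length: 363/141 = 2.5745 bits/symbol


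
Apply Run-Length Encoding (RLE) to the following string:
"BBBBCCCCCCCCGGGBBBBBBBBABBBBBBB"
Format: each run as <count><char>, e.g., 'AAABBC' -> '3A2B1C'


Scanning runs left to right:
  i=0: run of 'B' x 4 -> '4B'
  i=4: run of 'C' x 8 -> '8C'
  i=12: run of 'G' x 3 -> '3G'
  i=15: run of 'B' x 8 -> '8B'
  i=23: run of 'A' x 1 -> '1A'
  i=24: run of 'B' x 7 -> '7B'

RLE = 4B8C3G8B1A7B


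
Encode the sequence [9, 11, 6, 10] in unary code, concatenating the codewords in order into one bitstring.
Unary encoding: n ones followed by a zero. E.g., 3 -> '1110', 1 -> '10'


Encode each number as n ones followed by a terminating 0:
  9 -> 1111111110 (10 bits)
  11 -> 111111111110 (12 bits)
  6 -> 1111110 (7 bits)
  10 -> 11111111110 (11 bits)
Total length = 10 + 12 + 7 + 11 = 40 bits.

Unary([9, 11, 6, 10]) = 1111111110111111111110111111011111111110 (40 bits)


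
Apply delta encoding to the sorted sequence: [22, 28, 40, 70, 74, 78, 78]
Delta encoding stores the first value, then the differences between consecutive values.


First value: 22
Deltas:
  28 - 22 = 6
  40 - 28 = 12
  70 - 40 = 30
  74 - 70 = 4
  78 - 74 = 4
  78 - 78 = 0


Delta encoded: [22, 6, 12, 30, 4, 4, 0]


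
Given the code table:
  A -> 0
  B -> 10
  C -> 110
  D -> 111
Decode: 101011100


Decoding:
10 -> B
10 -> B
111 -> D
0 -> A
0 -> A


Result: BBDAA


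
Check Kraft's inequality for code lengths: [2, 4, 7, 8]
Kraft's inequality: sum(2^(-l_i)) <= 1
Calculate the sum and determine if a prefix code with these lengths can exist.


Sum = 2^(-2) + 2^(-4) + 2^(-7) + 2^(-8)
    = 0.25 + 0.0625 + 0.0078125 + 0.00390625
    = 83/256 = 0.32421875
Since 0.32421875 <= 1, Kraft's inequality IS satisfied.
A prefix code with these lengths CAN exist.

Kraft sum = 0.32421875. Satisfied.


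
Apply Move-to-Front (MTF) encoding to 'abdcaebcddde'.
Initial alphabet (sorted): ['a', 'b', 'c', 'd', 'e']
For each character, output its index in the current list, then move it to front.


MTF encoding:
'a': index 0 in ['a', 'b', 'c', 'd', 'e'] -> ['a', 'b', 'c', 'd', 'e']
'b': index 1 in ['a', 'b', 'c', 'd', 'e'] -> ['b', 'a', 'c', 'd', 'e']
'd': index 3 in ['b', 'a', 'c', 'd', 'e'] -> ['d', 'b', 'a', 'c', 'e']
'c': index 3 in ['d', 'b', 'a', 'c', 'e'] -> ['c', 'd', 'b', 'a', 'e']
'a': index 3 in ['c', 'd', 'b', 'a', 'e'] -> ['a', 'c', 'd', 'b', 'e']
'e': index 4 in ['a', 'c', 'd', 'b', 'e'] -> ['e', 'a', 'c', 'd', 'b']
'b': index 4 in ['e', 'a', 'c', 'd', 'b'] -> ['b', 'e', 'a', 'c', 'd']
'c': index 3 in ['b', 'e', 'a', 'c', 'd'] -> ['c', 'b', 'e', 'a', 'd']
'd': index 4 in ['c', 'b', 'e', 'a', 'd'] -> ['d', 'c', 'b', 'e', 'a']
'd': index 0 in ['d', 'c', 'b', 'e', 'a'] -> ['d', 'c', 'b', 'e', 'a']
'd': index 0 in ['d', 'c', 'b', 'e', 'a'] -> ['d', 'c', 'b', 'e', 'a']
'e': index 3 in ['d', 'c', 'b', 'e', 'a'] -> ['e', 'd', 'c', 'b', 'a']


Output: [0, 1, 3, 3, 3, 4, 4, 3, 4, 0, 0, 3]


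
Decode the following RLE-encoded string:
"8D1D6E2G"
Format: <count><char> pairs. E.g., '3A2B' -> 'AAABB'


Expanding each <count><char> pair:
  8D -> 'DDDDDDDD'
  1D -> 'D'
  6E -> 'EEEEEE'
  2G -> 'GG'

Decoded = DDDDDDDDDEEEEEEGG


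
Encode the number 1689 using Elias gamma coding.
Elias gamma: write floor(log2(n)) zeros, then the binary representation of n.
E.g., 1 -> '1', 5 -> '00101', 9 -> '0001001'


num_bits = floor(log2(1689)) + 1 = 11
leading_zeros = num_bits - 1 = 10
binary(1689) = 11010011001

Elias gamma(1689) = '0000000000' + '11010011001' = 000000000011010011001 (21 bits)


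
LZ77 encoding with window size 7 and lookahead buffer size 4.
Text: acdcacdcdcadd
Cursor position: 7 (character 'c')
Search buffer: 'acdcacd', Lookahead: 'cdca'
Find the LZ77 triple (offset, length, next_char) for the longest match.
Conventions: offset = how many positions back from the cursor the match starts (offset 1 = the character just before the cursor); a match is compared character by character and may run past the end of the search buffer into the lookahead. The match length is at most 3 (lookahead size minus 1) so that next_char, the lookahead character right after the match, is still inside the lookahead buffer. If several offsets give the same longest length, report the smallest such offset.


Try each offset into the search buffer:
  offset=1 (pos 6, char 'd'): match length 0
  offset=2 (pos 5, char 'c'): match length 3
  offset=3 (pos 4, char 'a'): match length 0
  offset=4 (pos 3, char 'c'): match length 1
  offset=5 (pos 2, char 'd'): match length 0
  offset=6 (pos 1, char 'c'): match length 3
  offset=7 (pos 0, char 'a'): match length 0
Longest match has length 3, found at offsets 2, 6; take the smallest, offset 2.
next_char = character at position 7 + 3 = 10 -> 'a'

Best match: offset=2, length=3 (matching 'cdc' starting at position 5)
LZ77 triple: (2, 3, 'a')


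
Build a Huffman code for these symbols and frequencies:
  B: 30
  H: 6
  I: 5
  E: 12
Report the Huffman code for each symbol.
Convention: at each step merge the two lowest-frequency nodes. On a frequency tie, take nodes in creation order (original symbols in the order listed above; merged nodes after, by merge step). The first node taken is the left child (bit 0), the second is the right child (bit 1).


Huffman tree construction:
Step 1: Merge I(5) + H(6) = 11
Step 2: Merge (I+H)(11) + E(12) = 23
Step 3: Merge ((I+H)+E)(23) + B(30) = 53
Read each symbol's code off the tree from the root (left child = 0, right child = 1).

Codes:
  B: 1 (length 1)
  H: 001 (length 3)
  I: 000 (length 3)
  E: 01 (length 2)
Average code length: 87/53 = 1.6415 bits/symbol


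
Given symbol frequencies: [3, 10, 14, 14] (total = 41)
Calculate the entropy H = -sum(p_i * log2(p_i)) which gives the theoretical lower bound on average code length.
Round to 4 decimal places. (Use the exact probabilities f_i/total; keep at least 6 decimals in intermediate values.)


Per-symbol terms -p_i * log2(p_i) with p_i = f_i/41:
  p = 3/41 = 0.073171: log2(p) = -3.772590, -p*log2(p) = 0.276043
  p = 10/41 = 0.243902: log2(p) = -2.035624, -p*log2(p) = 0.496494
  p = 14/41 = 0.341463: log2(p) = -1.550197, -p*log2(p) = 0.529336
  p = 14/41 = 0.341463: log2(p) = -1.550197, -p*log2(p) = 0.529336
H = 0.276043 + 0.496494 + 0.529336 + 0.529336 = 1.831209

H = 1.8312 bits/symbol


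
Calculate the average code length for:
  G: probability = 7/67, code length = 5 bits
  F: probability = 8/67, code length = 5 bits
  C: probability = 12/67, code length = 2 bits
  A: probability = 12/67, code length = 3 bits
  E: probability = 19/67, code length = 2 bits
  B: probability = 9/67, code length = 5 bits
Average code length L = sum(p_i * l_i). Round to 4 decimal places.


Weighted contributions p_i * l_i:
  G: (7/67) * 5 = 35/67
  F: (8/67) * 5 = 40/67
  C: (12/67) * 2 = 24/67
  A: (12/67) * 3 = 36/67
  E: (19/67) * 2 = 38/67
  B: (9/67) * 5 = 45/67
Sum = (35 + 40 + 24 + 36 + 38 + 45)/67 = 218/67

L = 218/67 = 3.2537 bits/symbol


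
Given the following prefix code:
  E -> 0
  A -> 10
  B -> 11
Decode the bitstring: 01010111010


Decoding step by step:
Bits 0 -> E
Bits 10 -> A
Bits 10 -> A
Bits 11 -> B
Bits 10 -> A
Bits 10 -> A


Decoded message: EAABAA


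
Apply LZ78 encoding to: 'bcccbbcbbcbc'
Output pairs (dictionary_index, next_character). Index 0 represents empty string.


LZ78 encoding steps:
Dictionary: {0: ''}
Step 1: w='' (idx 0), next='b' -> output (0, 'b'), add 'b' as idx 1
Step 2: w='' (idx 0), next='c' -> output (0, 'c'), add 'c' as idx 2
Step 3: w='c' (idx 2), next='c' -> output (2, 'c'), add 'cc' as idx 3
Step 4: w='b' (idx 1), next='b' -> output (1, 'b'), add 'bb' as idx 4
Step 5: w='c' (idx 2), next='b' -> output (2, 'b'), add 'cb' as idx 5
Step 6: w='b' (idx 1), next='c' -> output (1, 'c'), add 'bc' as idx 6
Step 7: w='bc' (idx 6), end of input -> output (6, '')


Encoded: [(0, 'b'), (0, 'c'), (2, 'c'), (1, 'b'), (2, 'b'), (1, 'c'), (6, '')]


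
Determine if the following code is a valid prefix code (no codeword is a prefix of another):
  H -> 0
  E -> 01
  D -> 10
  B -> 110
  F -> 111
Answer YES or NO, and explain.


Checking each pair (does one codeword prefix another?):
  H='0' vs E='01': prefix -- VIOLATION

NO -- this is NOT a valid prefix code. H (0) is a prefix of E (01).


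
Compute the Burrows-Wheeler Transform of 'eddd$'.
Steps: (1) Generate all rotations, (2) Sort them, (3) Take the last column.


Rotations (sorted):
  0: $eddd -> last char: d
  1: d$edd -> last char: d
  2: dd$ed -> last char: d
  3: ddd$e -> last char: e
  4: eddd$ -> last char: $


BWT = ddde$


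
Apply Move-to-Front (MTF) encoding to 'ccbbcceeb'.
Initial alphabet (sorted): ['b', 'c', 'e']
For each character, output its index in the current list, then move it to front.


MTF encoding:
'c': index 1 in ['b', 'c', 'e'] -> ['c', 'b', 'e']
'c': index 0 in ['c', 'b', 'e'] -> ['c', 'b', 'e']
'b': index 1 in ['c', 'b', 'e'] -> ['b', 'c', 'e']
'b': index 0 in ['b', 'c', 'e'] -> ['b', 'c', 'e']
'c': index 1 in ['b', 'c', 'e'] -> ['c', 'b', 'e']
'c': index 0 in ['c', 'b', 'e'] -> ['c', 'b', 'e']
'e': index 2 in ['c', 'b', 'e'] -> ['e', 'c', 'b']
'e': index 0 in ['e', 'c', 'b'] -> ['e', 'c', 'b']
'b': index 2 in ['e', 'c', 'b'] -> ['b', 'e', 'c']


Output: [1, 0, 1, 0, 1, 0, 2, 0, 2]


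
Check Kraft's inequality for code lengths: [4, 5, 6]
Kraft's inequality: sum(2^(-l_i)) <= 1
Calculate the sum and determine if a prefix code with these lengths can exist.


Sum = 2^(-4) + 2^(-5) + 2^(-6)
    = 0.0625 + 0.03125 + 0.015625
    = 7/64 = 0.109375
Since 0.109375 <= 1, Kraft's inequality IS satisfied.
A prefix code with these lengths CAN exist.

Kraft sum = 0.109375. Satisfied.


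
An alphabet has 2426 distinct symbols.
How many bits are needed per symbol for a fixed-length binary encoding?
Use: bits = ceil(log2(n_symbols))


log2(2426) = 11.2444
Bracket: 2^11 = 2048 < 2426 <= 2^12 = 4096
So ceil(log2(2426)) = 12

bits = ceil(log2(2426)) = ceil(11.2444) = 12 bits


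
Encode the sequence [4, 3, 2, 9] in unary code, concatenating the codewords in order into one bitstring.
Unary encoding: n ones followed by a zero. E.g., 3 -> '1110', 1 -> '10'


Encode each number as n ones followed by a terminating 0:
  4 -> 11110 (5 bits)
  3 -> 1110 (4 bits)
  2 -> 110 (3 bits)
  9 -> 1111111110 (10 bits)
Total length = 5 + 4 + 3 + 10 = 22 bits.

Unary([4, 3, 2, 9]) = 1111011101101111111110 (22 bits)


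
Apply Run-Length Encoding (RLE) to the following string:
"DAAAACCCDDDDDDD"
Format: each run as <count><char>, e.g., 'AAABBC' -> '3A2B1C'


Scanning runs left to right:
  i=0: run of 'D' x 1 -> '1D'
  i=1: run of 'A' x 4 -> '4A'
  i=5: run of 'C' x 3 -> '3C'
  i=8: run of 'D' x 7 -> '7D'

RLE = 1D4A3C7D


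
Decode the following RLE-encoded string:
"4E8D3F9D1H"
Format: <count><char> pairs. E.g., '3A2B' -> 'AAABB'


Expanding each <count><char> pair:
  4E -> 'EEEE'
  8D -> 'DDDDDDDD'
  3F -> 'FFF'
  9D -> 'DDDDDDDDD'
  1H -> 'H'

Decoded = EEEEDDDDDDDDFFFDDDDDDDDDH


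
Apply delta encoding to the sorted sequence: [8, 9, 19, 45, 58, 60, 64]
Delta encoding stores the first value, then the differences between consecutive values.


First value: 8
Deltas:
  9 - 8 = 1
  19 - 9 = 10
  45 - 19 = 26
  58 - 45 = 13
  60 - 58 = 2
  64 - 60 = 4


Delta encoded: [8, 1, 10, 26, 13, 2, 4]


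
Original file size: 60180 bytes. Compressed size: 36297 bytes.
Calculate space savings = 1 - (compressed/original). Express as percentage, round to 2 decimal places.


ratio = compressed/original = 36297/60180 = 0.603141
savings = 1 - ratio = 1 - 0.603141 = 0.396859
as a percentage: 0.396859 * 100 = 39.69%

Space savings = 1 - 36297/60180 = 39.69%


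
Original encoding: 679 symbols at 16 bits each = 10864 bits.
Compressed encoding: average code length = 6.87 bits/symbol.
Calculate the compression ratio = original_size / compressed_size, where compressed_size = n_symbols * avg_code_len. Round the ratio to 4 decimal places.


original_size = n_symbols * orig_bits = 679 * 16 = 10864 bits
compressed_size = n_symbols * avg_code_len = 679 * 6.87 = 4664.73 bits
ratio = original_size / compressed_size = 10864 / 4664.73 = 2.329

Compression ratio = 2.329


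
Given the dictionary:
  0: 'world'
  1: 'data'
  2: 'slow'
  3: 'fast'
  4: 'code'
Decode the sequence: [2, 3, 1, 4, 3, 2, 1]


Look up each index in the dictionary:
  2 -> 'slow'
  3 -> 'fast'
  1 -> 'data'
  4 -> 'code'
  3 -> 'fast'
  2 -> 'slow'
  1 -> 'data'

Decoded: "slow fast data code fast slow data"


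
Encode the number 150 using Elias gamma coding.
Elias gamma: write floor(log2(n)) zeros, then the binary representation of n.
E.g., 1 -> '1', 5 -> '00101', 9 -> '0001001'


num_bits = floor(log2(150)) + 1 = 8
leading_zeros = num_bits - 1 = 7
binary(150) = 10010110

Elias gamma(150) = '0000000' + '10010110' = 000000010010110 (15 bits)


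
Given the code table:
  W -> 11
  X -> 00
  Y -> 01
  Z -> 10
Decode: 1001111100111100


Decoding:
10 -> Z
01 -> Y
11 -> W
11 -> W
00 -> X
11 -> W
11 -> W
00 -> X


Result: ZYWWXWWX
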